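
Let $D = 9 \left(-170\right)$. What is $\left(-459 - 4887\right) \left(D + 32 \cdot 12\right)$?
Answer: $6126516$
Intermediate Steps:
$D = -1530$
$\left(-459 - 4887\right) \left(D + 32 \cdot 12\right) = \left(-459 - 4887\right) \left(-1530 + 32 \cdot 12\right) = - 5346 \left(-1530 + 384\right) = \left(-5346\right) \left(-1146\right) = 6126516$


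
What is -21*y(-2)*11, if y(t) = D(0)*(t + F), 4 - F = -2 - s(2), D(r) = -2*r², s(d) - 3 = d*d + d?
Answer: 0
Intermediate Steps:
s(d) = 3 + d + d² (s(d) = 3 + (d*d + d) = 3 + (d² + d) = 3 + (d + d²) = 3 + d + d²)
F = 15 (F = 4 - (-2 - (3 + 2 + 2²)) = 4 - (-2 - (3 + 2 + 4)) = 4 - (-2 - 1*9) = 4 - (-2 - 9) = 4 - 1*(-11) = 4 + 11 = 15)
y(t) = 0 (y(t) = (-2*0²)*(t + 15) = (-2*0)*(15 + t) = 0*(15 + t) = 0)
-21*y(-2)*11 = -21*0*11 = 0*11 = 0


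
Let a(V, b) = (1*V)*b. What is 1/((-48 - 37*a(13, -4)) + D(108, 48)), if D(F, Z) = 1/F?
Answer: 108/202609 ≈ 0.00053305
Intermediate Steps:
a(V, b) = V*b
1/((-48 - 37*a(13, -4)) + D(108, 48)) = 1/((-48 - 481*(-4)) + 1/108) = 1/((-48 - 37*(-52)) + 1/108) = 1/((-48 + 1924) + 1/108) = 1/(1876 + 1/108) = 1/(202609/108) = 108/202609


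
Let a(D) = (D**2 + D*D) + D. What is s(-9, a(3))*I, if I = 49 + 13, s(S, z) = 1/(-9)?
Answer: -62/9 ≈ -6.8889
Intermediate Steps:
a(D) = D + 2*D**2 (a(D) = (D**2 + D**2) + D = 2*D**2 + D = D + 2*D**2)
s(S, z) = -1/9
I = 62
s(-9, a(3))*I = -1/9*62 = -62/9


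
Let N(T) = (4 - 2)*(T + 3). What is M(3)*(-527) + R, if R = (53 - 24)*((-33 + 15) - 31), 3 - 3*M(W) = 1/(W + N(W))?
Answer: -87133/45 ≈ -1936.3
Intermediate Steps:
N(T) = 6 + 2*T (N(T) = 2*(3 + T) = 6 + 2*T)
M(W) = 1 - 1/(3*(6 + 3*W)) (M(W) = 1 - 1/(3*(W + (6 + 2*W))) = 1 - 1/(3*(6 + 3*W)))
R = -1421 (R = 29*(-18 - 31) = 29*(-49) = -1421)
M(3)*(-527) + R = ((17/9 + 3)/(2 + 3))*(-527) - 1421 = ((44/9)/5)*(-527) - 1421 = ((⅕)*(44/9))*(-527) - 1421 = (44/45)*(-527) - 1421 = -23188/45 - 1421 = -87133/45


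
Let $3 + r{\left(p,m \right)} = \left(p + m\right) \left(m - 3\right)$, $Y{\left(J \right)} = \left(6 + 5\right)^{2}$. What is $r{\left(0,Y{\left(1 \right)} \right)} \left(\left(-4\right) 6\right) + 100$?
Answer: $-342500$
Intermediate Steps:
$Y{\left(J \right)} = 121$ ($Y{\left(J \right)} = 11^{2} = 121$)
$r{\left(p,m \right)} = -3 + \left(-3 + m\right) \left(m + p\right)$ ($r{\left(p,m \right)} = -3 + \left(p + m\right) \left(m - 3\right) = -3 + \left(m + p\right) \left(-3 + m\right) = -3 + \left(-3 + m\right) \left(m + p\right)$)
$r{\left(0,Y{\left(1 \right)} \right)} \left(\left(-4\right) 6\right) + 100 = \left(-3 + 121^{2} - 363 - 0 + 121 \cdot 0\right) \left(\left(-4\right) 6\right) + 100 = \left(-3 + 14641 - 363 + 0 + 0\right) \left(-24\right) + 100 = 14275 \left(-24\right) + 100 = -342600 + 100 = -342500$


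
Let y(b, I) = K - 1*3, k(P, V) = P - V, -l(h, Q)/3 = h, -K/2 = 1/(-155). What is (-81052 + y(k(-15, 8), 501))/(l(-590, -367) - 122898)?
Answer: 598263/894040 ≈ 0.66917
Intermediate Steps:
K = 2/155 (K = -2/(-155) = -2*(-1/155) = 2/155 ≈ 0.012903)
l(h, Q) = -3*h
y(b, I) = -463/155 (y(b, I) = 2/155 - 1*3 = 2/155 - 3 = -463/155)
(-81052 + y(k(-15, 8), 501))/(l(-590, -367) - 122898) = (-81052 - 463/155)/(-3*(-590) - 122898) = -12563523/(155*(1770 - 122898)) = -12563523/155/(-121128) = -12563523/155*(-1/121128) = 598263/894040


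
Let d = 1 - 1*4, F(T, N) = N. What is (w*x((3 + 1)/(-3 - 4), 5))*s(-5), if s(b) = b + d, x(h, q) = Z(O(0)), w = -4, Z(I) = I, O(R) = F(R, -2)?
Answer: -64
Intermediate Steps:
d = -3 (d = 1 - 4 = -3)
O(R) = -2
x(h, q) = -2
s(b) = -3 + b (s(b) = b - 3 = -3 + b)
(w*x((3 + 1)/(-3 - 4), 5))*s(-5) = (-4*(-2))*(-3 - 5) = 8*(-8) = -64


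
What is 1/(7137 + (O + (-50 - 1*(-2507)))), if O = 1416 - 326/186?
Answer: 93/1023767 ≈ 9.0841e-5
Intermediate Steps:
O = 131525/93 (O = 1416 - 326*1/186 = 1416 - 163/93 = 131525/93 ≈ 1414.2)
1/(7137 + (O + (-50 - 1*(-2507)))) = 1/(7137 + (131525/93 + (-50 - 1*(-2507)))) = 1/(7137 + (131525/93 + (-50 + 2507))) = 1/(7137 + (131525/93 + 2457)) = 1/(7137 + 360026/93) = 1/(1023767/93) = 93/1023767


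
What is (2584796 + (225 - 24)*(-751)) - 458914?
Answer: 1974931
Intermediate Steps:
(2584796 + (225 - 24)*(-751)) - 458914 = (2584796 + 201*(-751)) - 458914 = (2584796 - 150951) - 458914 = 2433845 - 458914 = 1974931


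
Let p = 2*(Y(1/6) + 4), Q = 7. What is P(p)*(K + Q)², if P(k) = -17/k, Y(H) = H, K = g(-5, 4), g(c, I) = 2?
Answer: -4131/25 ≈ -165.24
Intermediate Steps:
K = 2
p = 25/3 (p = 2*(1/6 + 4) = 2*(⅙ + 4) = 2*(25/6) = 25/3 ≈ 8.3333)
P(p)*(K + Q)² = (-17/25/3)*(2 + 7)² = -17*3/25*9² = -51/25*81 = -4131/25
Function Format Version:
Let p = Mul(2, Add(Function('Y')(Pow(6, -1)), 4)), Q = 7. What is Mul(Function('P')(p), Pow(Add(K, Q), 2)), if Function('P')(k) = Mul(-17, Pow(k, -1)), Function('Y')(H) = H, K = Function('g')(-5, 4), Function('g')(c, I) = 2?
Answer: Rational(-4131, 25) ≈ -165.24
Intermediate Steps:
K = 2
p = Rational(25, 3) (p = Mul(2, Add(Pow(6, -1), 4)) = Mul(2, Add(Rational(1, 6), 4)) = Mul(2, Rational(25, 6)) = Rational(25, 3) ≈ 8.3333)
Mul(Function('P')(p), Pow(Add(K, Q), 2)) = Mul(Mul(-17, Pow(Rational(25, 3), -1)), Pow(Add(2, 7), 2)) = Mul(Mul(-17, Rational(3, 25)), Pow(9, 2)) = Mul(Rational(-51, 25), 81) = Rational(-4131, 25)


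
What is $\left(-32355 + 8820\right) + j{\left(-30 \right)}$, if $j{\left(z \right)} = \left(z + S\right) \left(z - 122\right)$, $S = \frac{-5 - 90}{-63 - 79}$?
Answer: $- \frac{1354445}{71} \approx -19077.0$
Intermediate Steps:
$S = \frac{95}{142}$ ($S = - \frac{95}{-142} = \left(-95\right) \left(- \frac{1}{142}\right) = \frac{95}{142} \approx 0.66901$)
$j{\left(z \right)} = \left(-122 + z\right) \left(\frac{95}{142} + z\right)$ ($j{\left(z \right)} = \left(z + \frac{95}{142}\right) \left(z - 122\right) = \left(\frac{95}{142} + z\right) \left(-122 + z\right) = \left(-122 + z\right) \left(\frac{95}{142} + z\right)$)
$\left(-32355 + 8820\right) + j{\left(-30 \right)} = \left(-32355 + 8820\right) - \left(- \frac{252640}{71} - 900\right) = -23535 + \left(- \frac{5795}{71} + 900 + \frac{258435}{71}\right) = -23535 + \frac{316540}{71} = - \frac{1354445}{71}$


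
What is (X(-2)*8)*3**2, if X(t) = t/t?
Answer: 72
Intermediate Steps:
X(t) = 1
(X(-2)*8)*3**2 = (1*8)*3**2 = 8*9 = 72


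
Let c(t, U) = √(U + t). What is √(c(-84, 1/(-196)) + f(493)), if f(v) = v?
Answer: √(96628 + 14*I*√16465)/14 ≈ 22.205 + 0.20639*I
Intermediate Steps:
√(c(-84, 1/(-196)) + f(493)) = √(√(1/(-196) - 84) + 493) = √(√(-1/196 - 84) + 493) = √(√(-16465/196) + 493) = √(I*√16465/14 + 493) = √(493 + I*√16465/14)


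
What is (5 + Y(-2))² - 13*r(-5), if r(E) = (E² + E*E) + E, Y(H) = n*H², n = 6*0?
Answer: -560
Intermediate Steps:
n = 0
Y(H) = 0 (Y(H) = 0*H² = 0)
r(E) = E + 2*E² (r(E) = (E² + E²) + E = 2*E² + E = E + 2*E²)
(5 + Y(-2))² - 13*r(-5) = (5 + 0)² - (-65)*(1 + 2*(-5)) = 5² - (-65)*(1 - 10) = 25 - (-65)*(-9) = 25 - 13*45 = 25 - 585 = -560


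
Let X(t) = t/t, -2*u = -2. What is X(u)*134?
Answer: 134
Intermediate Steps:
u = 1 (u = -1/2*(-2) = 1)
X(t) = 1
X(u)*134 = 1*134 = 134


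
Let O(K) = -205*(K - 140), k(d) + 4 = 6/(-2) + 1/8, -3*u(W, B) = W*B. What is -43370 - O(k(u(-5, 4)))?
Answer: -587835/8 ≈ -73479.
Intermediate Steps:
u(W, B) = -B*W/3 (u(W, B) = -W*B/3 = -B*W/3)
k(d) = -55/8 (k(d) = -4 + (6/(-2) + 1/8) = -4 + (6*(-½) + 1*(⅛)) = -4 + (-3 + ⅛) = -4 - 23/8 = -55/8)
O(K) = 28700 - 205*K (O(K) = -205*(-140 + K) = 28700 - 205*K)
-43370 - O(k(u(-5, 4))) = -43370 - (28700 - 205*(-55/8)) = -43370 - (28700 + 11275/8) = -43370 - 1*240875/8 = -43370 - 240875/8 = -587835/8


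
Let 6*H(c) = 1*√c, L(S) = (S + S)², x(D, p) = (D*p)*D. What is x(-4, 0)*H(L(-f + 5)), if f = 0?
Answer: 0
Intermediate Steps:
x(D, p) = p*D²
L(S) = 4*S² (L(S) = (2*S)² = 4*S²)
H(c) = √c/6 (H(c) = (1*√c)/6 = √c/6)
x(-4, 0)*H(L(-f + 5)) = (0*(-4)²)*(√(4*(-1*0 + 5)²)/6) = (0*16)*(√(4*(0 + 5)²)/6) = 0*(√(4*5²)/6) = 0*(√(4*25)/6) = 0*(√100/6) = 0*((⅙)*10) = 0*(5/3) = 0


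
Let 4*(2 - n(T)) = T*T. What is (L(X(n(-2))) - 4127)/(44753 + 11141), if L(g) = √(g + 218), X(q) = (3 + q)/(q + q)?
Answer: -4127/55894 + √55/27947 ≈ -0.073571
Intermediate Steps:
n(T) = 2 - T²/4 (n(T) = 2 - T*T/4 = 2 - T²/4)
X(q) = (3 + q)/(2*q) (X(q) = (3 + q)/((2*q)) = (3 + q)*(1/(2*q)) = (3 + q)/(2*q))
L(g) = √(218 + g)
(L(X(n(-2))) - 4127)/(44753 + 11141) = (√(218 + (3 + (2 - ¼*(-2)²))/(2*(2 - ¼*(-2)²))) - 4127)/(44753 + 11141) = (√(218 + (3 + (2 - ¼*4))/(2*(2 - ¼*4))) - 4127)/55894 = (√(218 + (3 + (2 - 1))/(2*(2 - 1))) - 4127)*(1/55894) = (√(218 + (½)*(3 + 1)/1) - 4127)*(1/55894) = (√(218 + (½)*1*4) - 4127)*(1/55894) = (√(218 + 2) - 4127)*(1/55894) = (√220 - 4127)*(1/55894) = (2*√55 - 4127)*(1/55894) = (-4127 + 2*√55)*(1/55894) = -4127/55894 + √55/27947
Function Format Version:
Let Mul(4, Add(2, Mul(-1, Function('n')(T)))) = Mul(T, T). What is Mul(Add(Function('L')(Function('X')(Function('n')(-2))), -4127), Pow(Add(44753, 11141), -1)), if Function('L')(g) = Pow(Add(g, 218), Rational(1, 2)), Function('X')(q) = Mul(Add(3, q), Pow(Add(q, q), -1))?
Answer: Add(Rational(-4127, 55894), Mul(Rational(1, 27947), Pow(55, Rational(1, 2)))) ≈ -0.073571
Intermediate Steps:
Function('n')(T) = Add(2, Mul(Rational(-1, 4), Pow(T, 2))) (Function('n')(T) = Add(2, Mul(Rational(-1, 4), Mul(T, T))) = Add(2, Mul(Rational(-1, 4), Pow(T, 2))))
Function('X')(q) = Mul(Rational(1, 2), Pow(q, -1), Add(3, q)) (Function('X')(q) = Mul(Add(3, q), Pow(Mul(2, q), -1)) = Mul(Add(3, q), Mul(Rational(1, 2), Pow(q, -1))) = Mul(Rational(1, 2), Pow(q, -1), Add(3, q)))
Function('L')(g) = Pow(Add(218, g), Rational(1, 2))
Mul(Add(Function('L')(Function('X')(Function('n')(-2))), -4127), Pow(Add(44753, 11141), -1)) = Mul(Add(Pow(Add(218, Mul(Rational(1, 2), Pow(Add(2, Mul(Rational(-1, 4), Pow(-2, 2))), -1), Add(3, Add(2, Mul(Rational(-1, 4), Pow(-2, 2)))))), Rational(1, 2)), -4127), Pow(Add(44753, 11141), -1)) = Mul(Add(Pow(Add(218, Mul(Rational(1, 2), Pow(Add(2, Mul(Rational(-1, 4), 4)), -1), Add(3, Add(2, Mul(Rational(-1, 4), 4))))), Rational(1, 2)), -4127), Pow(55894, -1)) = Mul(Add(Pow(Add(218, Mul(Rational(1, 2), Pow(Add(2, -1), -1), Add(3, Add(2, -1)))), Rational(1, 2)), -4127), Rational(1, 55894)) = Mul(Add(Pow(Add(218, Mul(Rational(1, 2), Pow(1, -1), Add(3, 1))), Rational(1, 2)), -4127), Rational(1, 55894)) = Mul(Add(Pow(Add(218, Mul(Rational(1, 2), 1, 4)), Rational(1, 2)), -4127), Rational(1, 55894)) = Mul(Add(Pow(Add(218, 2), Rational(1, 2)), -4127), Rational(1, 55894)) = Mul(Add(Pow(220, Rational(1, 2)), -4127), Rational(1, 55894)) = Mul(Add(Mul(2, Pow(55, Rational(1, 2))), -4127), Rational(1, 55894)) = Mul(Add(-4127, Mul(2, Pow(55, Rational(1, 2)))), Rational(1, 55894)) = Add(Rational(-4127, 55894), Mul(Rational(1, 27947), Pow(55, Rational(1, 2))))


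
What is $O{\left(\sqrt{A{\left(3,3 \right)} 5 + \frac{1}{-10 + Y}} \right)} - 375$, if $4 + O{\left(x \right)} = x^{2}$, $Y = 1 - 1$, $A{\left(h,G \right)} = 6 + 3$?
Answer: $- \frac{3341}{10} \approx -334.1$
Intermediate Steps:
$A{\left(h,G \right)} = 9$
$Y = 0$
$O{\left(x \right)} = -4 + x^{2}$
$O{\left(\sqrt{A{\left(3,3 \right)} 5 + \frac{1}{-10 + Y}} \right)} - 375 = \left(-4 + \left(\sqrt{9 \cdot 5 + \frac{1}{-10 + 0}}\right)^{2}\right) - 375 = \left(-4 + \left(\sqrt{45 + \frac{1}{-10}}\right)^{2}\right) - 375 = \left(-4 + \left(\sqrt{45 - \frac{1}{10}}\right)^{2}\right) - 375 = \left(-4 + \left(\sqrt{\frac{449}{10}}\right)^{2}\right) - 375 = \left(-4 + \left(\frac{\sqrt{4490}}{10}\right)^{2}\right) - 375 = \left(-4 + \frac{449}{10}\right) - 375 = \frac{409}{10} - 375 = - \frac{3341}{10}$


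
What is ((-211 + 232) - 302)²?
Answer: 78961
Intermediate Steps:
((-211 + 232) - 302)² = (21 - 302)² = (-281)² = 78961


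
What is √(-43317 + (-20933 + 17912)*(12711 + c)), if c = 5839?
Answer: I*√56082867 ≈ 7488.9*I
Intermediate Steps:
√(-43317 + (-20933 + 17912)*(12711 + c)) = √(-43317 + (-20933 + 17912)*(12711 + 5839)) = √(-43317 - 3021*18550) = √(-43317 - 56039550) = √(-56082867) = I*√56082867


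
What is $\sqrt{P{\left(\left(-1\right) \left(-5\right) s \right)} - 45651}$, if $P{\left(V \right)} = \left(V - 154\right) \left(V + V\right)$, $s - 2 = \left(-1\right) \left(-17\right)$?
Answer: $i \sqrt{56861} \approx 238.46 i$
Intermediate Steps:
$s = 19$ ($s = 2 - -17 = 2 + 17 = 19$)
$P{\left(V \right)} = 2 V \left(-154 + V\right)$ ($P{\left(V \right)} = \left(-154 + V\right) 2 V = 2 V \left(-154 + V\right)$)
$\sqrt{P{\left(\left(-1\right) \left(-5\right) s \right)} - 45651} = \sqrt{2 \left(-1\right) \left(-5\right) 19 \left(-154 + \left(-1\right) \left(-5\right) 19\right) - 45651} = \sqrt{2 \cdot 5 \cdot 19 \left(-154 + 5 \cdot 19\right) - 45651} = \sqrt{2 \cdot 95 \left(-154 + 95\right) - 45651} = \sqrt{2 \cdot 95 \left(-59\right) - 45651} = \sqrt{-11210 - 45651} = \sqrt{-56861} = i \sqrt{56861}$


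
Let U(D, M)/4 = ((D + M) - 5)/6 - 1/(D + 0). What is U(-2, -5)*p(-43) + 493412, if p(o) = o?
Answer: 493670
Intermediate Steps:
U(D, M) = -10/3 - 4/D + 2*D/3 + 2*M/3 (U(D, M) = 4*(((D + M) - 5)/6 - 1/(D + 0)) = 4*((-5 + D + M)*(1/6) - 1/D) = 4*((-5/6 + D/6 + M/6) - 1/D) = 4*(-5/6 - 1/D + D/6 + M/6) = -10/3 - 4/D + 2*D/3 + 2*M/3)
U(-2, -5)*p(-43) + 493412 = ((2/3)*(-6 - 2*(-5 - 2 - 5))/(-2))*(-43) + 493412 = ((2/3)*(-1/2)*(-6 - 2*(-12)))*(-43) + 493412 = ((2/3)*(-1/2)*(-6 + 24))*(-43) + 493412 = ((2/3)*(-1/2)*18)*(-43) + 493412 = -6*(-43) + 493412 = 258 + 493412 = 493670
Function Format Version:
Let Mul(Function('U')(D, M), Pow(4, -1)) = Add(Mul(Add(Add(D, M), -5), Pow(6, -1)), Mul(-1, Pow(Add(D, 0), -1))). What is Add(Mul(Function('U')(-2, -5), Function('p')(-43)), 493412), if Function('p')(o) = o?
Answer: 493670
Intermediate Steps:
Function('U')(D, M) = Add(Rational(-10, 3), Mul(-4, Pow(D, -1)), Mul(Rational(2, 3), D), Mul(Rational(2, 3), M)) (Function('U')(D, M) = Mul(4, Add(Mul(Add(Add(D, M), -5), Pow(6, -1)), Mul(-1, Pow(Add(D, 0), -1)))) = Mul(4, Add(Mul(Add(-5, D, M), Rational(1, 6)), Mul(-1, Pow(D, -1)))) = Mul(4, Add(Add(Rational(-5, 6), Mul(Rational(1, 6), D), Mul(Rational(1, 6), M)), Mul(-1, Pow(D, -1)))) = Mul(4, Add(Rational(-5, 6), Mul(-1, Pow(D, -1)), Mul(Rational(1, 6), D), Mul(Rational(1, 6), M))) = Add(Rational(-10, 3), Mul(-4, Pow(D, -1)), Mul(Rational(2, 3), D), Mul(Rational(2, 3), M)))
Add(Mul(Function('U')(-2, -5), Function('p')(-43)), 493412) = Add(Mul(Mul(Rational(2, 3), Pow(-2, -1), Add(-6, Mul(-2, Add(-5, -2, -5)))), -43), 493412) = Add(Mul(Mul(Rational(2, 3), Rational(-1, 2), Add(-6, Mul(-2, -12))), -43), 493412) = Add(Mul(Mul(Rational(2, 3), Rational(-1, 2), Add(-6, 24)), -43), 493412) = Add(Mul(Mul(Rational(2, 3), Rational(-1, 2), 18), -43), 493412) = Add(Mul(-6, -43), 493412) = Add(258, 493412) = 493670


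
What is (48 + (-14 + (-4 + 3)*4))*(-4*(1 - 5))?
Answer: 480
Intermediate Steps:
(48 + (-14 + (-4 + 3)*4))*(-4*(1 - 5)) = (48 + (-14 - 1*4))*(-4*(-4)) = (48 + (-14 - 4))*16 = (48 - 18)*16 = 30*16 = 480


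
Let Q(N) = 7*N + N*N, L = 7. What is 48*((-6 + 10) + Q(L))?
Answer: 4896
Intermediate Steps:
Q(N) = N**2 + 7*N (Q(N) = 7*N + N**2 = N**2 + 7*N)
48*((-6 + 10) + Q(L)) = 48*((-6 + 10) + 7*(7 + 7)) = 48*(4 + 7*14) = 48*(4 + 98) = 48*102 = 4896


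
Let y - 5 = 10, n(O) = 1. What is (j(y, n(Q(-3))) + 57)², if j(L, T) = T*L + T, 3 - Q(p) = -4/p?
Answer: 5329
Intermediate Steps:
Q(p) = 3 + 4/p (Q(p) = 3 - (-4)/p = 3 + 4/p)
y = 15 (y = 5 + 10 = 15)
j(L, T) = T + L*T (j(L, T) = L*T + T = T + L*T)
(j(y, n(Q(-3))) + 57)² = (1*(1 + 15) + 57)² = (1*16 + 57)² = (16 + 57)² = 73² = 5329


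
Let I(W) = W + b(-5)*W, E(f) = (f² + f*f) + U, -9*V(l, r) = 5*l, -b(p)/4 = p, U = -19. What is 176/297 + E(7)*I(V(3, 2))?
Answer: -74639/27 ≈ -2764.4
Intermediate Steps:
b(p) = -4*p
V(l, r) = -5*l/9
E(f) = -19 + 2*f² (E(f) = (f² + f*f) - 19 = (f² + f²) - 19 = 2*f² - 19 = -19 + 2*f²)
I(W) = 21*W (I(W) = W + (-4*(-5))*W = W + 20*W = 21*W)
176/297 + E(7)*I(V(3, 2)) = 176/297 + (-19 + 2*7²)*(21*(-5/9*3)) = 176*(1/297) + (-19 + 2*49)*(21*(-5/3)) = 16/27 + (-19 + 98)*(-35) = 16/27 + 79*(-35) = 16/27 - 2765 = -74639/27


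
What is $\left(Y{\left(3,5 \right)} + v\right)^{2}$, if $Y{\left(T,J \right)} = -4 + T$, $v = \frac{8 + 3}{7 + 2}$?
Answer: $\frac{4}{81} \approx 0.049383$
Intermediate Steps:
$v = \frac{11}{9} \approx 1.2222$
$\left(Y{\left(3,5 \right)} + v\right)^{2} = \left(\left(-4 + 3\right) + \frac{11}{9}\right)^{2} = \left(-1 + \frac{11}{9}\right)^{2} = \left(\frac{2}{9}\right)^{2} = \frac{4}{81}$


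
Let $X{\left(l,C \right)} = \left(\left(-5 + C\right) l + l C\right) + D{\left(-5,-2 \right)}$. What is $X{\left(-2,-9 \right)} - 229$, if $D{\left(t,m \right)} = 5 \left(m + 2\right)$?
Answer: $-183$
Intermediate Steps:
$D{\left(t,m \right)} = 10 + 5 m$ ($D{\left(t,m \right)} = 5 \left(2 + m\right) = 10 + 5 m$)
$X{\left(l,C \right)} = C l + l \left(-5 + C\right)$ ($X{\left(l,C \right)} = \left(\left(-5 + C\right) l + l C\right) + \left(10 + 5 \left(-2\right)\right) = \left(l \left(-5 + C\right) + C l\right) + \left(10 - 10\right) = \left(C l + l \left(-5 + C\right)\right) + 0 = C l + l \left(-5 + C\right)$)
$X{\left(-2,-9 \right)} - 229 = - 2 \left(-5 + 2 \left(-9\right)\right) - 229 = - 2 \left(-5 - 18\right) - 229 = \left(-2\right) \left(-23\right) - 229 = 46 - 229 = -183$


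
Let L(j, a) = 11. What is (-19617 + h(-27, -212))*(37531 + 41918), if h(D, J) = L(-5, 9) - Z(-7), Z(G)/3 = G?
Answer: -1556008665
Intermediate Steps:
Z(G) = 3*G
h(D, J) = 32 (h(D, J) = 11 - 3*(-7) = 11 - 1*(-21) = 11 + 21 = 32)
(-19617 + h(-27, -212))*(37531 + 41918) = (-19617 + 32)*(37531 + 41918) = -19585*79449 = -1556008665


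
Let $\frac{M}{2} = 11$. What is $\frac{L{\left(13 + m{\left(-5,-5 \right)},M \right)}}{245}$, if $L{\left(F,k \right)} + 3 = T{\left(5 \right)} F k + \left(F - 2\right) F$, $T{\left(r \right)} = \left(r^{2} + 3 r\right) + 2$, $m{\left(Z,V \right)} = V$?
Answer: $\frac{7437}{245} \approx 30.355$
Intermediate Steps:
$M = 22$ ($M = 2 \cdot 11 = 22$)
$T{\left(r \right)} = 2 + r^{2} + 3 r$
$L{\left(F,k \right)} = -3 + F \left(-2 + F\right) + 42 F k$ ($L{\left(F,k \right)} = -3 + \left(\left(2 + 5^{2} + 3 \cdot 5\right) F k + \left(F - 2\right) F\right) = -3 + \left(\left(2 + 25 + 15\right) F k + \left(-2 + F\right) F\right) = -3 + \left(42 F k + F \left(-2 + F\right)\right) = -3 + \left(F \left(-2 + F\right) + 42 F k\right) = -3 + F \left(-2 + F\right) + 42 F k$)
$\frac{L{\left(13 + m{\left(-5,-5 \right)},M \right)}}{245} = \frac{-3 + \left(13 - 5\right)^{2} - 2 \left(13 - 5\right) + 42 \left(13 - 5\right) 22}{245} = \left(-3 + 8^{2} - 16 + 42 \cdot 8 \cdot 22\right) \frac{1}{245} = \left(-3 + 64 - 16 + 7392\right) \frac{1}{245} = 7437 \cdot \frac{1}{245} = \frac{7437}{245}$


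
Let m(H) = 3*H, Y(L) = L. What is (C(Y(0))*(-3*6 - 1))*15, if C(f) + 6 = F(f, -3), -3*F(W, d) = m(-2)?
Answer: 1140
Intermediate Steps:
F(W, d) = 2 (F(W, d) = -(-2) = -⅓*(-6) = 2)
C(f) = -4 (C(f) = -6 + 2 = -4)
(C(Y(0))*(-3*6 - 1))*15 = -4*(-3*6 - 1)*15 = -4*(-18 - 1)*15 = -4*(-19)*15 = 76*15 = 1140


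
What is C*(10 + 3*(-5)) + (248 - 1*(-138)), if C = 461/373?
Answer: 141673/373 ≈ 379.82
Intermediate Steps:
C = 461/373 (C = 461*(1/373) = 461/373 ≈ 1.2359)
C*(10 + 3*(-5)) + (248 - 1*(-138)) = 461*(10 + 3*(-5))/373 + (248 - 1*(-138)) = 461*(10 - 15)/373 + (248 + 138) = (461/373)*(-5) + 386 = -2305/373 + 386 = 141673/373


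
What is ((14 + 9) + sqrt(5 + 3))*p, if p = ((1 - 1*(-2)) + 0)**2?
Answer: 207 + 18*sqrt(2) ≈ 232.46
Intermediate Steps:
p = 9 (p = ((1 + 2) + 0)**2 = (3 + 0)**2 = 3**2 = 9)
((14 + 9) + sqrt(5 + 3))*p = ((14 + 9) + sqrt(5 + 3))*9 = (23 + sqrt(8))*9 = (23 + 2*sqrt(2))*9 = 207 + 18*sqrt(2)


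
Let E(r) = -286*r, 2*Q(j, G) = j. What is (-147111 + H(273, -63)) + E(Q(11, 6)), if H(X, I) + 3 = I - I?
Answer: -148687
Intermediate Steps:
Q(j, G) = j/2
H(X, I) = -3 (H(X, I) = -3 + (I - I) = -3 + 0 = -3)
(-147111 + H(273, -63)) + E(Q(11, 6)) = (-147111 - 3) - 143*11 = -147114 - 286*11/2 = -147114 - 1573 = -148687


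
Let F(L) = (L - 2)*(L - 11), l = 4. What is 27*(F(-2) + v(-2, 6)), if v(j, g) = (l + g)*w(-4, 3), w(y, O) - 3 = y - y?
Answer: 2214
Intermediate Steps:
w(y, O) = 3 (w(y, O) = 3 + (y - y) = 3 + 0 = 3)
F(L) = (-11 + L)*(-2 + L) (F(L) = (-2 + L)*(-11 + L) = (-11 + L)*(-2 + L))
v(j, g) = 12 + 3*g (v(j, g) = (4 + g)*3 = 12 + 3*g)
27*(F(-2) + v(-2, 6)) = 27*((22 + (-2)² - 13*(-2)) + (12 + 3*6)) = 27*((22 + 4 + 26) + (12 + 18)) = 27*(52 + 30) = 27*82 = 2214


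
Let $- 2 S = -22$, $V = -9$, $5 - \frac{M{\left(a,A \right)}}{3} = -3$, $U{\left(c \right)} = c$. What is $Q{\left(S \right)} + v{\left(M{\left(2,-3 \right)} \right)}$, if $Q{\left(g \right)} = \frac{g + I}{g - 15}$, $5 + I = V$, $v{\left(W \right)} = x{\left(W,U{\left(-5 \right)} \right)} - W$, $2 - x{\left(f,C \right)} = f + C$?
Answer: $- \frac{161}{4} \approx -40.25$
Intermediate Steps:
$x{\left(f,C \right)} = 2 - C - f$ ($x{\left(f,C \right)} = 2 - \left(f + C\right) = 2 - \left(C + f\right) = 2 - C - f$)
$M{\left(a,A \right)} = 24$ ($M{\left(a,A \right)} = 15 - -9 = 15 + 9 = 24$)
$S = 11$ ($S = \left(- \frac{1}{2}\right) \left(-22\right) = 11$)
$v{\left(W \right)} = 7 - 2 W$ ($v{\left(W \right)} = \left(2 - -5 - W\right) - W = \left(2 + 5 - W\right) - W = \left(7 - W\right) - W = 7 - 2 W$)
$I = -14$ ($I = -5 - 9 = -14$)
$Q{\left(g \right)} = \frac{-14 + g}{-15 + g}$ ($Q{\left(g \right)} = \frac{g - 14}{g - 15} = \frac{-14 + g}{-15 + g}$)
$Q{\left(S \right)} + v{\left(M{\left(2,-3 \right)} \right)} = \frac{-14 + 11}{-15 + 11} + \left(7 - 48\right) = \frac{1}{-4} \left(-3\right) + \left(7 - 48\right) = \left(- \frac{1}{4}\right) \left(-3\right) - 41 = \frac{3}{4} - 41 = - \frac{161}{4}$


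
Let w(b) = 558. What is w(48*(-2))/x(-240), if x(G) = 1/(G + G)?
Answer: -267840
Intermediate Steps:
x(G) = 1/(2*G)
w(48*(-2))/x(-240) = 558/(((½)/(-240))) = 558/(((½)*(-1/240))) = 558/(-1/480) = 558*(-480) = -267840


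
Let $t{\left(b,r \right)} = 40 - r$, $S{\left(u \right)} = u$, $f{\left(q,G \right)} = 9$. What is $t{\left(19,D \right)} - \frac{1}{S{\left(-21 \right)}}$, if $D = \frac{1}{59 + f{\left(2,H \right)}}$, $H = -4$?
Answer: $\frac{57167}{1428} \approx 40.033$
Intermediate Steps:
$D = \frac{1}{68}$ ($D = \frac{1}{59 + 9} = \frac{1}{68} \approx 0.014706$)
$t{\left(19,D \right)} - \frac{1}{S{\left(-21 \right)}} = \left(40 - \frac{1}{68}\right) - \frac{1}{-21} = \left(40 - \frac{1}{68}\right) - - \frac{1}{21} = \frac{2719}{68} + \frac{1}{21} = \frac{57167}{1428}$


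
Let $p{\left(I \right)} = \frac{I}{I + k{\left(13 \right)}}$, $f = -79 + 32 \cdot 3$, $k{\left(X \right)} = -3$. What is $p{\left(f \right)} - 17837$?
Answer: $- \frac{249701}{14} \approx -17836.0$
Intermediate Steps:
$f = 17$ ($f = -79 + 96 = 17$)
$p{\left(I \right)} = \frac{I}{-3 + I}$ ($p{\left(I \right)} = \frac{I}{I - 3} = \frac{I}{-3 + I}$)
$p{\left(f \right)} - 17837 = \frac{17}{-3 + 17} - 17837 = \frac{17}{14} - 17837 = - \frac{249701}{14}$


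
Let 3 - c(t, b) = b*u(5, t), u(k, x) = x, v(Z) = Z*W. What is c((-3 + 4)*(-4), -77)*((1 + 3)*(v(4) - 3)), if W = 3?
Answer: -10980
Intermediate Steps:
v(Z) = 3*Z (v(Z) = Z*3 = 3*Z)
c(t, b) = 3 - b*t
c((-3 + 4)*(-4), -77)*((1 + 3)*(v(4) - 3)) = (3 - 1*(-77)*(-3 + 4)*(-4))*((1 + 3)*(3*4 - 3)) = (3 - 1*(-77)*1*(-4))*(4*(12 - 3)) = (3 - 1*(-77)*(-4))*(4*9) = (3 - 308)*36 = -305*36 = -10980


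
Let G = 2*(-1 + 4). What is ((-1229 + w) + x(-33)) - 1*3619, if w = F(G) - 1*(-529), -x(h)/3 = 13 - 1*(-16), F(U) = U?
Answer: -4400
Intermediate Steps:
G = 6 (G = 2*3 = 6)
x(h) = -87 (x(h) = -3*(13 - 1*(-16)) = -3*(13 + 16) = -3*29 = -87)
w = 535 (w = 6 - 1*(-529) = 6 + 529 = 535)
((-1229 + w) + x(-33)) - 1*3619 = ((-1229 + 535) - 87) - 1*3619 = (-694 - 87) - 3619 = -781 - 3619 = -4400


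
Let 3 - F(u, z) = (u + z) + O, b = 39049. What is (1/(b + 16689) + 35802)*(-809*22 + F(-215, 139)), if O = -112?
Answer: -35135329758339/55738 ≈ -6.3037e+8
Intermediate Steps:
F(u, z) = 115 - u - z (F(u, z) = 3 - ((u + z) - 112) = 3 - (-112 + u + z) = 3 + (112 - u - z) = 115 - u - z)
(1/(b + 16689) + 35802)*(-809*22 + F(-215, 139)) = (1/(39049 + 16689) + 35802)*(-809*22 + (115 - 1*(-215) - 1*139)) = (1/55738 + 35802)*(-17798 + (115 + 215 - 139)) = (1/55738 + 35802)*(-17798 + 191) = (1995531877/55738)*(-17607) = -35135329758339/55738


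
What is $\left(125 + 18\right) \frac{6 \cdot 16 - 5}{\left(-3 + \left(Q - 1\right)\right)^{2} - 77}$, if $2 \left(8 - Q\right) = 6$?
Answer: $- \frac{13013}{76} \approx -171.22$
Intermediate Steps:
$Q = 5$ ($Q = 8 - 3 = 5$)
$\left(125 + 18\right) \frac{6 \cdot 16 - 5}{\left(-3 + \left(Q - 1\right)\right)^{2} - 77} = \left(125 + 18\right) \frac{6 \cdot 16 - 5}{\left(-3 + \left(5 - 1\right)\right)^{2} - 77} = 143 \frac{96 - 5}{\left(-3 + \left(5 - 1\right)\right)^{2} - 77} = 143 \frac{91}{\left(-3 + 4\right)^{2} - 77} = 143 \frac{91}{1^{2} - 77} = 143 \frac{91}{1 - 77} = 143 \frac{91}{-76} = 143 \cdot 91 \left(- \frac{1}{76}\right) = 143 \left(- \frac{91}{76}\right) = - \frac{13013}{76}$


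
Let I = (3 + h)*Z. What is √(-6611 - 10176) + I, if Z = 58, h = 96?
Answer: 5742 + I*√16787 ≈ 5742.0 + 129.56*I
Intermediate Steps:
I = 5742 (I = (3 + 96)*58 = 99*58 = 5742)
√(-6611 - 10176) + I = √(-6611 - 10176) + 5742 = √(-16787) + 5742 = I*√16787 + 5742 = 5742 + I*√16787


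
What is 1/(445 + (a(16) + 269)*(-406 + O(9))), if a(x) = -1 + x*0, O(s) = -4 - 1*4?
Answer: -1/110507 ≈ -9.0492e-6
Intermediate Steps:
O(s) = -8 (O(s) = -4 - 4 = -8)
a(x) = -1 (a(x) = -1 + 0 = -1)
1/(445 + (a(16) + 269)*(-406 + O(9))) = 1/(445 + (-1 + 269)*(-406 - 8)) = 1/(445 + 268*(-414)) = 1/(445 - 110952) = 1/(-110507) = -1/110507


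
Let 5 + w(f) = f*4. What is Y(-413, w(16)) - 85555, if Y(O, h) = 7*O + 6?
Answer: -88440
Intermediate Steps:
w(f) = -5 + 4*f (w(f) = -5 + f*4 = -5 + 4*f)
Y(O, h) = 6 + 7*O
Y(-413, w(16)) - 85555 = (6 + 7*(-413)) - 85555 = (6 - 2891) - 85555 = -2885 - 85555 = -88440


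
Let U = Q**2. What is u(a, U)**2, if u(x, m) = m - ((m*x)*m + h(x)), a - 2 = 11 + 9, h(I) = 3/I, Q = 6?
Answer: 392470925625/484 ≈ 8.1089e+8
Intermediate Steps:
a = 22 (a = 2 + (11 + 9) = 2 + 20 = 22)
U = 36 (U = 6**2 = 36)
u(x, m) = m - 3/x - x*m**2 (u(x, m) = m - ((m*x)*m + 3/x) = m - (x*m**2 + 3/x) = m - (3/x + x*m**2) = m + (-3/x - x*m**2) = m - 3/x - x*m**2)
u(a, U)**2 = (36 - 3/22 - 1*22*36**2)**2 = (36 - 3*1/22 - 1*22*1296)**2 = (36 - 3/22 - 28512)**2 = (-626475/22)**2 = 392470925625/484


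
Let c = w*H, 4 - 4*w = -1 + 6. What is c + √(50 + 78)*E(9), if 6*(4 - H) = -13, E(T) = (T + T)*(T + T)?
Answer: -37/24 + 2592*√2 ≈ 3664.1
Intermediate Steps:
E(T) = 4*T² (E(T) = (2*T)*(2*T) = 4*T²)
H = 37/6 (H = 4 - ⅙*(-13) = 4 + 13/6 = 37/6 ≈ 6.1667)
w = -¼ (w = 1 - (-1 + 6)/4 = 1 - ¼*5 = 1 - 5/4 = -¼ ≈ -0.25000)
c = -37/24 (c = -¼*37/6 = -37/24 ≈ -1.5417)
c + √(50 + 78)*E(9) = -37/24 + √(50 + 78)*(4*9²) = -37/24 + √128*(4*81) = -37/24 + (8*√2)*324 = -37/24 + 2592*√2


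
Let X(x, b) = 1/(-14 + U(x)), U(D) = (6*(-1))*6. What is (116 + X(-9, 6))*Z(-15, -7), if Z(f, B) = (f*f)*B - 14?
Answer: -9214611/50 ≈ -1.8429e+5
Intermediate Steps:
U(D) = -36 (U(D) = -6*6 = -36)
X(x, b) = -1/50 (X(x, b) = 1/(-14 - 36) = 1/(-50) = -1/50)
Z(f, B) = -14 + B*f**2 (Z(f, B) = f**2*B - 14 = B*f**2 - 14 = -14 + B*f**2)
(116 + X(-9, 6))*Z(-15, -7) = (116 - 1/50)*(-14 - 7*(-15)**2) = 5799*(-14 - 7*225)/50 = 5799*(-14 - 1575)/50 = (5799/50)*(-1589) = -9214611/50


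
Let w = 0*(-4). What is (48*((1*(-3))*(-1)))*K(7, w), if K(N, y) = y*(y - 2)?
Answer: 0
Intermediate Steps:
w = 0
K(N, y) = y*(-2 + y)
(48*((1*(-3))*(-1)))*K(7, w) = (48*((1*(-3))*(-1)))*(0*(-2 + 0)) = (48*(-3*(-1)))*(0*(-2)) = (48*3)*0 = 144*0 = 0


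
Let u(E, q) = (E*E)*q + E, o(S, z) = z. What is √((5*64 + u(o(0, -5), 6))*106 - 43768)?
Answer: √5522 ≈ 74.310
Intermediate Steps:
u(E, q) = E + q*E² (u(E, q) = E²*q + E = q*E² + E = E + q*E²)
√((5*64 + u(o(0, -5), 6))*106 - 43768) = √((5*64 - 5*(1 - 5*6))*106 - 43768) = √((320 - 5*(1 - 30))*106 - 43768) = √((320 - 5*(-29))*106 - 43768) = √((320 + 145)*106 - 43768) = √(465*106 - 43768) = √(49290 - 43768) = √5522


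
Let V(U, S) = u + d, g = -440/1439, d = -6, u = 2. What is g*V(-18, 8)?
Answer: 1760/1439 ≈ 1.2231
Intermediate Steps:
g = -440/1439 (g = -440*1/1439 = -440/1439 ≈ -0.30577)
V(U, S) = -4 (V(U, S) = 2 - 6 = -4)
g*V(-18, 8) = -440/1439*(-4) = 1760/1439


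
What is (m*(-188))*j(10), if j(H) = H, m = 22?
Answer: -41360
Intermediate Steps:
(m*(-188))*j(10) = (22*(-188))*10 = -4136*10 = -41360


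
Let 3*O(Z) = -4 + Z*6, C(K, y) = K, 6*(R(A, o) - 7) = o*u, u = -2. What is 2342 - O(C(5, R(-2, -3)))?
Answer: 7000/3 ≈ 2333.3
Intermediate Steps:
R(A, o) = 7 - o/3 (R(A, o) = 7 + (o*(-2))/6 = 7 + (-2*o)/6 = 7 - o/3)
O(Z) = -4/3 + 2*Z (O(Z) = (-4 + Z*6)/3 = (-4 + 6*Z)/3 = -4/3 + 2*Z)
2342 - O(C(5, R(-2, -3))) = 2342 - (-4/3 + 2*5) = 2342 - (-4/3 + 10) = 2342 - 1*26/3 = 2342 - 26/3 = 7000/3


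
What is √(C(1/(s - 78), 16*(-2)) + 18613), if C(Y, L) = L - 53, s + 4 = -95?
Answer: 4*√1158 ≈ 136.12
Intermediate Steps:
s = -99 (s = -4 - 95 = -99)
C(Y, L) = -53 + L
√(C(1/(s - 78), 16*(-2)) + 18613) = √((-53 + 16*(-2)) + 18613) = √((-53 - 32) + 18613) = √(-85 + 18613) = √18528 = 4*√1158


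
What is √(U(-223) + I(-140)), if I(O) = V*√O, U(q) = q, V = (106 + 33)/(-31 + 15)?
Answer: √(-3568 - 278*I*√35)/4 ≈ 3.3579 - 15.306*I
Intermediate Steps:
V = -139/16 (V = 139/(-16) = 139*(-1/16) = -139/16 ≈ -8.6875)
I(O) = -139*√O/16
√(U(-223) + I(-140)) = √(-223 - 139*I*√35/8)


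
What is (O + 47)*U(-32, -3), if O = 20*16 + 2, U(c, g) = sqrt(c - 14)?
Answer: 369*I*sqrt(46) ≈ 2502.7*I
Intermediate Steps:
U(c, g) = sqrt(-14 + c)
O = 322 (O = 320 + 2 = 322)
(O + 47)*U(-32, -3) = (322 + 47)*sqrt(-14 - 32) = 369*sqrt(-46) = 369*(I*sqrt(46)) = 369*I*sqrt(46)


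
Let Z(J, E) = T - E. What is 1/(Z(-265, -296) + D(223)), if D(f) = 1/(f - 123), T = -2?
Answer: 100/29401 ≈ 0.0034012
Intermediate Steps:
Z(J, E) = -2 - E
D(f) = 1/(-123 + f)
1/(Z(-265, -296) + D(223)) = 1/((-2 - 1*(-296)) + 1/(-123 + 223)) = 1/((-2 + 296) + 1/100) = 1/(294 + 1/100) = 1/(29401/100) = 100/29401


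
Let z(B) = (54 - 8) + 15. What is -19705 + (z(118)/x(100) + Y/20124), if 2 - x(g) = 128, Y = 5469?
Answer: -2775833855/140868 ≈ -19705.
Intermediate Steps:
x(g) = -126 (x(g) = 2 - 1*128 = 2 - 128 = -126)
z(B) = 61 (z(B) = 46 + 15 = 61)
-19705 + (z(118)/x(100) + Y/20124) = -19705 + (61/(-126) + 5469/20124) = -19705 + (61*(-1/126) + 5469*(1/20124)) = -19705 + (-61/126 + 1823/6708) = -19705 - 29915/140868 = -2775833855/140868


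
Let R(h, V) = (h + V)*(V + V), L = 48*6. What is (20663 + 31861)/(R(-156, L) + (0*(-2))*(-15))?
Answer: 1459/2112 ≈ 0.69081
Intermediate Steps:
L = 288
R(h, V) = 2*V*(V + h) (R(h, V) = (V + h)*(2*V) = 2*V*(V + h))
(20663 + 31861)/(R(-156, L) + (0*(-2))*(-15)) = (20663 + 31861)/(2*288*(288 - 156) + (0*(-2))*(-15)) = 52524/(2*288*132 + 0*(-15)) = 52524/(76032 + 0) = 52524/76032 = 52524*(1/76032) = 1459/2112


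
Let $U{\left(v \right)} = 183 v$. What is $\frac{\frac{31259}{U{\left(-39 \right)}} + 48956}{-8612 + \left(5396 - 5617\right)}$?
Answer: $- \frac{349367713}{63041121} \approx -5.5419$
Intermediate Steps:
$\frac{\frac{31259}{U{\left(-39 \right)}} + 48956}{-8612 + \left(5396 - 5617\right)} = \frac{\frac{31259}{183 \left(-39\right)} + 48956}{-8612 + \left(5396 - 5617\right)} = \frac{\frac{31259}{-7137} + 48956}{-8612 - 221} = \frac{31259 \left(- \frac{1}{7137}\right) + 48956}{-8833} = \left(- \frac{31259}{7137} + 48956\right) \left(- \frac{1}{8833}\right) = \frac{349367713}{7137} \left(- \frac{1}{8833}\right) = - \frac{349367713}{63041121}$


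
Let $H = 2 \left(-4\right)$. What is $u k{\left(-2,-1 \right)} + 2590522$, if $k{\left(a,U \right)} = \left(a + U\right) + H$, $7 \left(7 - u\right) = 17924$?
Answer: $\frac{18330279}{7} \approx 2.6186 \cdot 10^{6}$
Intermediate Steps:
$u = - \frac{17875}{7}$ ($u = 7 - \frac{17924}{7} = - \frac{17875}{7} \approx -2553.6$)
$H = -8$
$k{\left(a,U \right)} = -8 + U + a$ ($k{\left(a,U \right)} = \left(a + U\right) - 8 = \left(U + a\right) - 8 = -8 + U + a$)
$u k{\left(-2,-1 \right)} + 2590522 = - \frac{17875 \left(-8 - 1 - 2\right)}{7} + 2590522 = \left(- \frac{17875}{7}\right) \left(-11\right) + 2590522 = \frac{196625}{7} + 2590522 = \frac{18330279}{7}$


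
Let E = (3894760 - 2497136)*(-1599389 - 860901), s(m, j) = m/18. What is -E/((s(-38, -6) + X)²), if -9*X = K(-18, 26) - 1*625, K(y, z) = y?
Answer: 1934190197415/2704 ≈ 7.1531e+8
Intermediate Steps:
s(m, j) = m/18 (s(m, j) = m*(1/18) = m/18)
X = 643/9 (X = -(-18 - 1*625)/9 = -(-18 - 625)/9 = -⅑*(-643) = 643/9 ≈ 71.444)
E = -3438560350960 (E = 1397624*(-2460290) = -3438560350960)
-E/((s(-38, -6) + X)²) = -(-3438560350960)/(((1/18)*(-38) + 643/9)²) = -(-3438560350960)/((-19/9 + 643/9)²) = -(-3438560350960)/((208/3)²) = -(-3438560350960)/43264/9 = -(-3438560350960)*9/43264 = -1*(-1934190197415/2704) = 1934190197415/2704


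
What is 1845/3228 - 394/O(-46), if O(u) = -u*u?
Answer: 431321/569204 ≈ 0.75776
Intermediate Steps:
O(u) = -u²
1845/3228 - 394/O(-46) = 1845/3228 - 394/((-1*(-46)²)) = 1845*(1/3228) - 394/((-1*2116)) = 615/1076 - 394/(-2116) = 615/1076 - 394*(-1/2116) = 615/1076 + 197/1058 = 431321/569204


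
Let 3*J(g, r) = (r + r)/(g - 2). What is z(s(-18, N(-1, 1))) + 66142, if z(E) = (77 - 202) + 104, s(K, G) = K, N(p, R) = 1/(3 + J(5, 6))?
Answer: 66121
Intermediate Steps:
J(g, r) = 2*r/(3*(-2 + g)) (J(g, r) = ((r + r)/(g - 2))/3 = ((2*r)/(-2 + g))/3 = (2*r/(-2 + g))/3 = 2*r/(3*(-2 + g)))
N(p, R) = 3/13 (N(p, R) = 1/(3 + (⅔)*6/(-2 + 5)) = 1/(3 + (⅔)*6/3) = 1/(3 + (⅔)*6*(⅓)) = 1/(3 + 4/3) = 1/(13/3) = 3/13)
z(E) = -21 (z(E) = -125 + 104 = -21)
z(s(-18, N(-1, 1))) + 66142 = -21 + 66142 = 66121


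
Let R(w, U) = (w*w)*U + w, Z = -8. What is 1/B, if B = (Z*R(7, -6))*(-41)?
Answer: -1/94136 ≈ -1.0623e-5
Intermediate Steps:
R(w, U) = w + U*w² (R(w, U) = w²*U + w = U*w² + w = w + U*w²)
B = -94136 (B = -56*(1 - 6*7)*(-41) = -56*(1 - 42)*(-41) = -56*(-41)*(-41) = -8*(-287)*(-41) = 2296*(-41) = -94136)
1/B = 1/(-94136) = -1/94136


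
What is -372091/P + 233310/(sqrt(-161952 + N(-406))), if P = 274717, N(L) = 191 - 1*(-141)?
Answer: -372091/274717 - 23331*I*sqrt(40405)/8081 ≈ -1.3545 - 580.34*I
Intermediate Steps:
N(L) = 332 (N(L) = 191 + 141 = 332)
-372091/P + 233310/(sqrt(-161952 + N(-406))) = -372091/274717 + 233310/(sqrt(-161952 + 332)) = -372091*1/274717 + 233310/(sqrt(-161620)) = -372091/274717 + 233310/((2*I*sqrt(40405))) = -372091/274717 + 233310*(-I*sqrt(40405)/80810) = -372091/274717 - 23331*I*sqrt(40405)/8081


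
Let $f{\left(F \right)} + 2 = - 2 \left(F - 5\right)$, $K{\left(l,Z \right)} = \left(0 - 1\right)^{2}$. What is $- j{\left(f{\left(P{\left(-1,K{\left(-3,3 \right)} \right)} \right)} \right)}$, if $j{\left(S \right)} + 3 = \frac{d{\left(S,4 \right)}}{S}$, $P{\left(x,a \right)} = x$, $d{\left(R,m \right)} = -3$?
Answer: $\frac{33}{10} \approx 3.3$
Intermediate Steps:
$K{\left(l,Z \right)} = 1$ ($K{\left(l,Z \right)} = \left(-1\right)^{2} = 1$)
$f{\left(F \right)} = 8 - 2 F$ ($f{\left(F \right)} = -2 - 2 \left(F - 5\right) = -2 - 2 \left(-5 + F\right) = -2 - \left(-10 + 2 F\right) = 8 - 2 F$)
$j{\left(S \right)} = -3 - \frac{3}{S}$
$- j{\left(f{\left(P{\left(-1,K{\left(-3,3 \right)} \right)} \right)} \right)} = - (-3 - \frac{3}{8 - -2}) = - (-3 - \frac{3}{8 + 2}) = - (-3 - \frac{3}{10}) = \left(-1\right) \left(- \frac{33}{10}\right) = \frac{33}{10}$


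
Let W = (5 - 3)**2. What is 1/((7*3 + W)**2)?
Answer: 1/625 ≈ 0.0016000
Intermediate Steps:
W = 4 (W = 2**2 = 4)
1/((7*3 + W)**2) = 1/((7*3 + 4)**2) = 1/((21 + 4)**2) = 1/(25**2) = 1/625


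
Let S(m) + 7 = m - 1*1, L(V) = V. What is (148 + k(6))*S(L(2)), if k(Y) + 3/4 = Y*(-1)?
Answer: -1695/2 ≈ -847.50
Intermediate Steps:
k(Y) = -3/4 - Y (k(Y) = -3/4 + Y*(-1) = -3/4 - Y)
S(m) = -8 + m (S(m) = -7 + (m - 1*1) = -7 + (m - 1) = -7 + (-1 + m) = -8 + m)
(148 + k(6))*S(L(2)) = (148 + (-3/4 - 1*6))*(-8 + 2) = (148 + (-3/4 - 6))*(-6) = (148 - 27/4)*(-6) = (565/4)*(-6) = -1695/2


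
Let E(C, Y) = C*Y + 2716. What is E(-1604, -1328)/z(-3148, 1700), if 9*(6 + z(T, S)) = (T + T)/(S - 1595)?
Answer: -1007761230/5983 ≈ -1.6844e+5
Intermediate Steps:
z(T, S) = -6 + 2*T/(9*(-1595 + S)) (z(T, S) = -6 + ((T + T)/(S - 1595))/9 = -6 + ((2*T)/(-1595 + S))/9 = -6 + (2*T/(-1595 + S))/9 = -6 + 2*T/(9*(-1595 + S)))
E(C, Y) = 2716 + C*Y
E(-1604, -1328)/z(-3148, 1700) = (2716 - 1604*(-1328))/((2*(43065 - 3148 - 27*1700)/(9*(-1595 + 1700)))) = (2716 + 2130112)/(((2/9)*(43065 - 3148 - 45900)/105)) = 2132828/(((2/9)*(1/105)*(-5983))) = 2132828/(-11966/945) = 2132828*(-945/11966) = -1007761230/5983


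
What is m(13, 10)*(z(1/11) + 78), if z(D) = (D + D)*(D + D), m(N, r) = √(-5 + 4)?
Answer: 9442*I/121 ≈ 78.033*I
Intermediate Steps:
m(N, r) = I (m(N, r) = √(-1) = I)
z(D) = 4*D² (z(D) = (2*D)*(2*D) = 4*D²)
m(13, 10)*(z(1/11) + 78) = I*(4*(1/11)² + 78) = I*(4*(1/121) + 78) = I*(4/121 + 78) = I*(9442/121) = 9442*I/121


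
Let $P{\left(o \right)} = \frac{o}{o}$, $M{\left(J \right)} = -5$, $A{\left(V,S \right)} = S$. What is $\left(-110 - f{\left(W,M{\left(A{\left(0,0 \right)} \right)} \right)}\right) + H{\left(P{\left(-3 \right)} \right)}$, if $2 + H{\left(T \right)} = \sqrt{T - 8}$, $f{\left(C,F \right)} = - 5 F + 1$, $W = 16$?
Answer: $-138 + i \sqrt{7} \approx -138.0 + 2.6458 i$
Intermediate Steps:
$P{\left(o \right)} = 1$
$f{\left(C,F \right)} = 1 - 5 F$
$H{\left(T \right)} = -2 + \sqrt{-8 + T}$ ($H{\left(T \right)} = -2 + \sqrt{T - 8} = -2 + \sqrt{-8 + T}$)
$\left(-110 - f{\left(W,M{\left(A{\left(0,0 \right)} \right)} \right)}\right) + H{\left(P{\left(-3 \right)} \right)} = \left(-110 - \left(1 - -25\right)\right) - \left(2 - \sqrt{-8 + 1}\right) = \left(-110 - \left(1 + 25\right)\right) - \left(2 - \sqrt{-7}\right) = \left(-110 - 26\right) - \left(2 - i \sqrt{7}\right) = -136 - \left(2 - i \sqrt{7}\right) = -138 + i \sqrt{7}$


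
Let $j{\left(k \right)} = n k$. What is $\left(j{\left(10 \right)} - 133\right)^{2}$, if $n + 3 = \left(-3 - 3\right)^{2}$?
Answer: $38809$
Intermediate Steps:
$n = 33$ ($n = -3 + \left(-3 - 3\right)^{2} = -3 + \left(-6\right)^{2} = -3 + 36 = 33$)
$j{\left(k \right)} = 33 k$
$\left(j{\left(10 \right)} - 133\right)^{2} = \left(33 \cdot 10 - 133\right)^{2} = \left(330 - 133\right)^{2} = 197^{2} = 38809$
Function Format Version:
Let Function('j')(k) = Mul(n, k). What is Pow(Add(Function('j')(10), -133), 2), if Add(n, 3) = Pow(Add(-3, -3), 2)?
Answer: 38809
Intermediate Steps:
n = 33 (n = Add(-3, Pow(Add(-3, -3), 2)) = Add(-3, Pow(-6, 2)) = Add(-3, 36) = 33)
Function('j')(k) = Mul(33, k)
Pow(Add(Function('j')(10), -133), 2) = Pow(Add(Mul(33, 10), -133), 2) = Pow(Add(330, -133), 2) = Pow(197, 2) = 38809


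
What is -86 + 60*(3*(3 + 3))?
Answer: 994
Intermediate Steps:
-86 + 60*(3*(3 + 3)) = -86 + 60*(3*6) = -86 + 60*18 = -86 + 1080 = 994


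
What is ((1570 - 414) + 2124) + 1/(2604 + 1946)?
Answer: 14924001/4550 ≈ 3280.0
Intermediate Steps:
((1570 - 414) + 2124) + 1/(2604 + 1946) = (1156 + 2124) + 1/4550 = 3280 + 1/4550 = 14924001/4550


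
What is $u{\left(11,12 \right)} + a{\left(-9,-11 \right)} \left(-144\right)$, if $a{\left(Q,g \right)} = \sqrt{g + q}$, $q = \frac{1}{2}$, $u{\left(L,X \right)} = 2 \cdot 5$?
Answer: $10 - 72 i \sqrt{42} \approx 10.0 - 466.61 i$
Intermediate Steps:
$u{\left(L,X \right)} = 10$
$q = \frac{1}{2} \approx 0.5$
$a{\left(Q,g \right)} = \sqrt{\frac{1}{2} + g}$ ($a{\left(Q,g \right)} = \sqrt{g + \frac{1}{2}} = \sqrt{\frac{1}{2} + g}$)
$u{\left(11,12 \right)} + a{\left(-9,-11 \right)} \left(-144\right) = 10 + \frac{\sqrt{2 + 4 \left(-11\right)}}{2} \left(-144\right) = 10 + \frac{\sqrt{2 - 44}}{2} \left(-144\right) = 10 + \frac{\sqrt{-42}}{2} \left(-144\right) = 10 + \frac{i \sqrt{42}}{2} \left(-144\right) = 10 - 72 i \sqrt{42}$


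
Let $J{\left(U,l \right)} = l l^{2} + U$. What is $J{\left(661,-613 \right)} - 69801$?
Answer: $-230415537$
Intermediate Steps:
$J{\left(U,l \right)} = U + l^{3}$ ($J{\left(U,l \right)} = l^{3} + U = U + l^{3}$)
$J{\left(661,-613 \right)} - 69801 = \left(661 + \left(-613\right)^{3}\right) - 69801 = \left(661 - 230346397\right) - 69801 = -230345736 - 69801 = -230415537$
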